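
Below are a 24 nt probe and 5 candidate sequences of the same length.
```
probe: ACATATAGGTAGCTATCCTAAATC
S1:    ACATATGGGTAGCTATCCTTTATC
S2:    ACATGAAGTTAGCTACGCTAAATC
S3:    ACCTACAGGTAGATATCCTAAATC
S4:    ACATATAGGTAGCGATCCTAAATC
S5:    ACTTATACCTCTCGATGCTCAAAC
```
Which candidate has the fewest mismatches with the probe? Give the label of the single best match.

S4

S1 differs at 3 sites; S2 differs at 5 sites; S3 differs at 3 sites; S4 differs at 1 site; S5 differs at 9 sites. The closest is S4.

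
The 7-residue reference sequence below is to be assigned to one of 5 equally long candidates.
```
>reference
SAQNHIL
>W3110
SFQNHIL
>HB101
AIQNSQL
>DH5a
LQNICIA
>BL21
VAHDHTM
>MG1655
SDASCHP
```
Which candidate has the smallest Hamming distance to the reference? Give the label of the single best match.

W3110 differs at 1 position; HB101 differs at 4 positions; DH5a differs at 6 positions; BL21 differs at 5 positions; MG1655 differs at 6 positions. The closest is W3110.

W3110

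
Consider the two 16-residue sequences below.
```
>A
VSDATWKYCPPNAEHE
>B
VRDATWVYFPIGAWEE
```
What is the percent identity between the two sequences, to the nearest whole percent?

7 positions differ (2, 7, 9, 11, 12, 14, 15), so 9 of 16 match: 9/16 = 56.25%.

56%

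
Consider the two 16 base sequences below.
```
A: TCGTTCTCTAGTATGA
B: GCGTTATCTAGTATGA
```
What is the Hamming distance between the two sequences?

Mismatches (1-based): site 1: T→G; site 6: C→A.

2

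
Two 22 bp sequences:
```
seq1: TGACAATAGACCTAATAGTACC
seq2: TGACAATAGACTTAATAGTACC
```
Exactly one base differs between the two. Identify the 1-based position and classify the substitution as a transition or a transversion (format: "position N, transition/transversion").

The sequences differ only at position 12: C→T (pyrimidine→pyrimidine), a transition.

position 12, transition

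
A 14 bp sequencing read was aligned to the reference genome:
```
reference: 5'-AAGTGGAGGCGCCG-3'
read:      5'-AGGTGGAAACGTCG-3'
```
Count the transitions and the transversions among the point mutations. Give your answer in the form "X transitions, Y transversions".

Mismatches (1-based):
position 2: A→G (purine→purine, transition)
position 8: G→A (purine→purine, transition)
position 9: G→A (purine→purine, transition)
position 12: C→T (pyrimidine→pyrimidine, transition)

4 transitions, 0 transversions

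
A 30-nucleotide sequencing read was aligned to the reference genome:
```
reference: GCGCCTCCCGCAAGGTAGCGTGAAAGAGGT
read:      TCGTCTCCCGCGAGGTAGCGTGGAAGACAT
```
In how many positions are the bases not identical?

6

Comparing position by position, 6 positions differ: 1 (G/T), 4 (C/T), 12 (A/G), 23 (A/G), 28 (G/C), 29 (G/A).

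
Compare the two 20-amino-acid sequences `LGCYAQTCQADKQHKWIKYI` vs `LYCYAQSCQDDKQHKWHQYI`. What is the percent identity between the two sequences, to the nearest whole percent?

75%

Mismatches at positions 2, 7, 10, 17, 18 (1-based): 5 of 20.
Identical positions: 15/20 = 75% → 75%.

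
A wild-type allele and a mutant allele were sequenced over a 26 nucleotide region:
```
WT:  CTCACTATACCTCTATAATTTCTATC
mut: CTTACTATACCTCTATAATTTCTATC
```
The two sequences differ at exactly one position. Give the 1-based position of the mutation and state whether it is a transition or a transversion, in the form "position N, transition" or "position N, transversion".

The sequences differ only at position 3: C→T (pyrimidine→pyrimidine), a transition.

position 3, transition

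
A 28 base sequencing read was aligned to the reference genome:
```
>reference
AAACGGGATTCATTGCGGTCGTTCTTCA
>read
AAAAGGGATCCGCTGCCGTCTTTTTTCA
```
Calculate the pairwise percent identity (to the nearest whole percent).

75%

7 positions differ (4, 10, 12, 13, 17, 21, 24), so 21 of 28 match: 21/28 = 75%.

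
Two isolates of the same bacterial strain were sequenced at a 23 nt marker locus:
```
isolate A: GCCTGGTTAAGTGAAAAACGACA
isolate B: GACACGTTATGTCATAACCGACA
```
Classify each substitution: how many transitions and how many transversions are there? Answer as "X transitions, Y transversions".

Mismatches (1-based):
base 2: C→A (pyrimidine→purine, transversion)
base 4: T→A (pyrimidine→purine, transversion)
base 5: G→C (purine→pyrimidine, transversion)
base 10: A→T (purine→pyrimidine, transversion)
base 13: G→C (purine→pyrimidine, transversion)
base 15: A→T (purine→pyrimidine, transversion)
base 18: A→C (purine→pyrimidine, transversion)

0 transitions, 7 transversions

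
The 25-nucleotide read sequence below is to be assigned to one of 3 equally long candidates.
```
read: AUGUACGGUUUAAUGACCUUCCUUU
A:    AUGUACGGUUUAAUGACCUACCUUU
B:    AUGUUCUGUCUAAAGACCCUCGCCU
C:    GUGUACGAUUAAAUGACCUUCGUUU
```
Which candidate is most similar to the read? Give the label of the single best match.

Hamming distances to read — A: 1; B: 8; C: 4.
Smallest is A with 1 mismatch.

A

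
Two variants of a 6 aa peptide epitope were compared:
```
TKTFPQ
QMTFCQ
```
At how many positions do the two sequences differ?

3

Comparing position by position, 3 positions differ: 1 (T/Q), 2 (K/M), 5 (P/C).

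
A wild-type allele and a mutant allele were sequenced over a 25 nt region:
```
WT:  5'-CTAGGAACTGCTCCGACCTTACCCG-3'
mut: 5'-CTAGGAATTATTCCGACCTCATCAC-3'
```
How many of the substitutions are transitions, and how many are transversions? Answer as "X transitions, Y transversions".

5 transitions, 2 transversions

Mismatches (1-based):
base 8: C→T (pyrimidine→pyrimidine, transition)
base 10: G→A (purine→purine, transition)
base 11: C→T (pyrimidine→pyrimidine, transition)
base 20: T→C (pyrimidine→pyrimidine, transition)
base 22: C→T (pyrimidine→pyrimidine, transition)
base 24: C→A (pyrimidine→purine, transversion)
base 25: G→C (purine→pyrimidine, transversion)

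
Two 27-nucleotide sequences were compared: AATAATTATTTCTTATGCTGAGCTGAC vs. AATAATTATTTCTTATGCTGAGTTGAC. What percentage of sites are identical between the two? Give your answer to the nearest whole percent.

96%

1 position differs (23), so 26 of 27 match: 26/27 = 96.3%.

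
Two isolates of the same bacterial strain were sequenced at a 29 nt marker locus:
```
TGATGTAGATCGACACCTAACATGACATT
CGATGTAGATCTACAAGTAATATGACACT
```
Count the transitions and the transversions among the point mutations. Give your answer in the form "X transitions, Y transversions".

3 transitions, 3 transversions

Transitions (purine↔purine or pyrimidine↔pyrimidine): 1 T→C, 21 C→T, 28 T→C.
Transversions (purine↔pyrimidine): 12 G→T, 16 C→A, 17 C→G.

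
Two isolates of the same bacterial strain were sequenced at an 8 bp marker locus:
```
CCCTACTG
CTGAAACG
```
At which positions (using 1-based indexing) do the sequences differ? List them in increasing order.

2, 3, 4, 6, 7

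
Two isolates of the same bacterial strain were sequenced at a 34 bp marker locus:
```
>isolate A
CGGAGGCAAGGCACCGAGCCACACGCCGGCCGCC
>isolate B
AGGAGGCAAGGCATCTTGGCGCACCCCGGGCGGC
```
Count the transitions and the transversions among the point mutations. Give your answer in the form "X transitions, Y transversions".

Transitions (purine↔purine or pyrimidine↔pyrimidine): 14 C→T, 21 A→G.
Transversions (purine↔pyrimidine): 1 C→A, 16 G→T, 17 A→T, 19 C→G, 25 G→C, 30 C→G, 33 C→G.

2 transitions, 7 transversions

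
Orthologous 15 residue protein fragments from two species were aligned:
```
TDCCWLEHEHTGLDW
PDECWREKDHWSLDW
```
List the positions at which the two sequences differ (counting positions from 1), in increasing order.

1, 3, 6, 8, 9, 11, 12

Differences at position 1 (T→P), position 3 (C→E), position 6 (L→R), position 8 (H→K), position 9 (E→D), position 11 (T→W), position 12 (G→S).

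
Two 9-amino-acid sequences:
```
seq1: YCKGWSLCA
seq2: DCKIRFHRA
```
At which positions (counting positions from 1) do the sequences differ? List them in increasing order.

Scanning 1-based: 1: Y/D; 4: G/I; 5: W/R; 6: S/F; 7: L/H; 8: C/R.

1, 4, 5, 6, 7, 8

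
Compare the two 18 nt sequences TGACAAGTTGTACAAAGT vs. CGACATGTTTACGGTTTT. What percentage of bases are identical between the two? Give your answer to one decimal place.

Mismatches at positions 1, 6, 10, 11, 12, 13, 14, 15, 16, 17 (1-based): 10 of 18.
Identical positions: 8/18 = 44.44% → 44.4%.

44.4%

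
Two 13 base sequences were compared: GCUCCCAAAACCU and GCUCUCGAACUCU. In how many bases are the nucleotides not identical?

Comparing position by position, 4 bases differ: 5 (C/U), 7 (A/G), 10 (A/C), 11 (C/U).

4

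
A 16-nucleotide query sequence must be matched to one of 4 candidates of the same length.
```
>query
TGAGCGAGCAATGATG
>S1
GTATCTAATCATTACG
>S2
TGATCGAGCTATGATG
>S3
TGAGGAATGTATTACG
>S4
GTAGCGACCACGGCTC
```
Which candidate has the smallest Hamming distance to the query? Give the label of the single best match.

S2

S1 differs at 9 positions; S2 differs at 2 positions; S3 differs at 7 positions; S4 differs at 7 positions. The closest is S2.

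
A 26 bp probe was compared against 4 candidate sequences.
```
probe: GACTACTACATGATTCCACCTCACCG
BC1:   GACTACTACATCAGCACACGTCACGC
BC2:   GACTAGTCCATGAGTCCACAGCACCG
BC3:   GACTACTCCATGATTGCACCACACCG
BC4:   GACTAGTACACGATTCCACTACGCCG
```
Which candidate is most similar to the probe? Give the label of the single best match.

BC3

BC1 differs at 7 sites; BC2 differs at 5 sites; BC3 differs at 3 sites; BC4 differs at 5 sites. The closest is BC3.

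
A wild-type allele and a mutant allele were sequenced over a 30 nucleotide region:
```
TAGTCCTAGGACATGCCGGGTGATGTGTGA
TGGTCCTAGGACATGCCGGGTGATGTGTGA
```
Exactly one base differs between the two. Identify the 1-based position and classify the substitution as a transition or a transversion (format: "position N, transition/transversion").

position 2, transition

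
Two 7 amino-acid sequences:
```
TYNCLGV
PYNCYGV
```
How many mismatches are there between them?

2

The sequences differ at positions 1, 5 (1-based) — 2 in total.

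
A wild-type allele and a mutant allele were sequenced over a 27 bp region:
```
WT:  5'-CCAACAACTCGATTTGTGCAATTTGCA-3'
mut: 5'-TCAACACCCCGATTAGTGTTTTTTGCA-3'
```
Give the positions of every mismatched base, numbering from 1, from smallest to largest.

Differences at position 1 (C→T), position 7 (A→C), position 9 (T→C), position 15 (T→A), position 19 (C→T), position 20 (A→T), position 21 (A→T).

1, 7, 9, 15, 19, 20, 21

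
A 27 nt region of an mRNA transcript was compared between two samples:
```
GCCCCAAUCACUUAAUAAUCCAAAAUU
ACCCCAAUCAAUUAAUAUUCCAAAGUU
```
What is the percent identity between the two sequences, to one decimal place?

4 positions differ (1, 11, 18, 25), so 23 of 27 match: 23/27 = 85.19%.

85.2%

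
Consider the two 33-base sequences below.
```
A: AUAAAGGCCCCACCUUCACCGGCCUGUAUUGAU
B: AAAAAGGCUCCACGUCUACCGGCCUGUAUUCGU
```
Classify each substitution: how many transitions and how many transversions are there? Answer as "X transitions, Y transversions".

4 transitions, 3 transversions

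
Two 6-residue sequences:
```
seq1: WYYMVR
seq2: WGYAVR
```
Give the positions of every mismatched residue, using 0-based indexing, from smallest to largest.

Differences at position 1 (Y→G), position 3 (M→A).

1, 3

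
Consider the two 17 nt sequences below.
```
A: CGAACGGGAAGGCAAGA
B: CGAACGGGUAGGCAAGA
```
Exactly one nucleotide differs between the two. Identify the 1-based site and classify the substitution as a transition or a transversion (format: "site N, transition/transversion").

site 9, transversion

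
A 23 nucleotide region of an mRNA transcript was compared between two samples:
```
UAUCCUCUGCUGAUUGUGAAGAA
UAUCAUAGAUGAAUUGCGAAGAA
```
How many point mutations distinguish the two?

8

The sequences differ at positions 5, 7, 8, 9, 10, 11, 12, 17 (1-based) — 8 in total.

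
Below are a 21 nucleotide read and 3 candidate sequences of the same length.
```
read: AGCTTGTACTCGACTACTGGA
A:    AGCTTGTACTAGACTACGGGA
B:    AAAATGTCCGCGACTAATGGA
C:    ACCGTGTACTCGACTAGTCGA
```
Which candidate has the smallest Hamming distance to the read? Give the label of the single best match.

A

A differs at 2 bases; B differs at 6 bases; C differs at 4 bases. The closest is A.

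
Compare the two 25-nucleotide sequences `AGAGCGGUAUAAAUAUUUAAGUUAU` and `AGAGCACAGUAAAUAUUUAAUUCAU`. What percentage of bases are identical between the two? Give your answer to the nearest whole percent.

76%

6 positions differ (6, 7, 8, 9, 21, 23), so 19 of 25 match: 19/25 = 76%.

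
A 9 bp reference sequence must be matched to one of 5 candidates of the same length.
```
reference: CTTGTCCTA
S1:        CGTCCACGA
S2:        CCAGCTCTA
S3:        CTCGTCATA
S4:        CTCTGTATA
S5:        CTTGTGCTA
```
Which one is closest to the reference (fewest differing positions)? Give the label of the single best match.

S5

Hamming distances to reference — S1: 5; S2: 4; S3: 2; S4: 5; S5: 1.
Smallest is S5 with 1 mismatch.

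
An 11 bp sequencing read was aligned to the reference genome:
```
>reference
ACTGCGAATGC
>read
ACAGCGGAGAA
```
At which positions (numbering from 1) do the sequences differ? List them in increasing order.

Scanning 1-based: 3: T/A; 7: A/G; 9: T/G; 10: G/A; 11: C/A.

3, 7, 9, 10, 11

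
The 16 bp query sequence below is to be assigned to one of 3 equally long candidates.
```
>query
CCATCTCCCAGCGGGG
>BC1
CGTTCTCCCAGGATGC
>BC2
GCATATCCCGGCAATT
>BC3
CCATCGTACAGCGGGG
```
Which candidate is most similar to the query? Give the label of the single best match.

BC1 differs at 6 bases; BC2 differs at 7 bases; BC3 differs at 3 bases. The closest is BC3.

BC3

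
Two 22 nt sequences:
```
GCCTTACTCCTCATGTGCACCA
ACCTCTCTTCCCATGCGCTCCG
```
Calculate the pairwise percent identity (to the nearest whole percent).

8 positions differ (1, 5, 6, 9, 11, 16, 19, 22), so 14 of 22 match: 14/22 = 63.64%.

64%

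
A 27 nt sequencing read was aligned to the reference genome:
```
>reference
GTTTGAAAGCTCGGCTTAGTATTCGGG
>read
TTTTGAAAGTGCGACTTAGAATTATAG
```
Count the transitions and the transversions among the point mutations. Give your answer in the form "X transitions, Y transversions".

3 transitions, 5 transversions

Mismatches (1-based):
site 1: G→T (purine→pyrimidine, transversion)
site 10: C→T (pyrimidine→pyrimidine, transition)
site 11: T→G (pyrimidine→purine, transversion)
site 14: G→A (purine→purine, transition)
site 20: T→A (pyrimidine→purine, transversion)
site 24: C→A (pyrimidine→purine, transversion)
site 25: G→T (purine→pyrimidine, transversion)
site 26: G→A (purine→purine, transition)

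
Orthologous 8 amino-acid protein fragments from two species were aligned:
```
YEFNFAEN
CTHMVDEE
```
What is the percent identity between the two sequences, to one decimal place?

7 positions differ (1, 2, 3, 4, 5, 6, 8), so 1 of 8 match: 1/8 = 12.5%.

12.5%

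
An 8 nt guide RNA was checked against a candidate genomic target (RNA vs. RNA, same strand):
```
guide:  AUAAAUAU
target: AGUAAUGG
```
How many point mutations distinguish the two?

4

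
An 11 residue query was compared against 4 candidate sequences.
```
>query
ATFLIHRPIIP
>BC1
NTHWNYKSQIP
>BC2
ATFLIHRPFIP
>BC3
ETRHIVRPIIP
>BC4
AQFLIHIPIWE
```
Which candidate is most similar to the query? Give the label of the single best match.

Hamming distances to query — BC1: 8; BC2: 1; BC3: 4; BC4: 4.
Smallest is BC2 with 1 mismatch.

BC2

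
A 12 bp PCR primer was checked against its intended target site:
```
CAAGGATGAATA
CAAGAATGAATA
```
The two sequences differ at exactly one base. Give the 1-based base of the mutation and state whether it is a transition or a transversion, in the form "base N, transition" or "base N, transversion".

The sequences differ only at base 5: G→A (purine→purine), a transition.

base 5, transition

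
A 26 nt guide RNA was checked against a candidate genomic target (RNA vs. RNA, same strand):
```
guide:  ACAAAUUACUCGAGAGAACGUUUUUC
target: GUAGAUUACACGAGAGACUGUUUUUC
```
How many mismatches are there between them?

6

Mismatches (1-based): base 1: A→G; base 2: C→U; base 4: A→G; base 10: U→A; base 18: A→C; base 19: C→U.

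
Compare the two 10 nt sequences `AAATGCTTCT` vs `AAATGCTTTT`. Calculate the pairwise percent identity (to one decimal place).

90.0%

1 position differs (9), so 9 of 10 match: 9/10 = 90%.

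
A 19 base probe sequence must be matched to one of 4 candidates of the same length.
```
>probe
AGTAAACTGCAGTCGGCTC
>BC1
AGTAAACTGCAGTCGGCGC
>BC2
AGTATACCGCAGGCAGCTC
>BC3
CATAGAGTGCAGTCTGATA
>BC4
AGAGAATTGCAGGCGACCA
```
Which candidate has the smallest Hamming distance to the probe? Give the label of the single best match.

BC1

Hamming distances to probe — BC1: 1; BC2: 4; BC3: 7; BC4: 7.
Smallest is BC1 with 1 mismatch.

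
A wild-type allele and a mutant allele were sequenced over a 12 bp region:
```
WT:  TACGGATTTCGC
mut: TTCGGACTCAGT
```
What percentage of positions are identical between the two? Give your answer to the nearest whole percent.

58%

Mismatches at positions 2, 7, 9, 10, 12 (1-based): 5 of 12.
Identical positions: 7/12 = 58.33% → 58%.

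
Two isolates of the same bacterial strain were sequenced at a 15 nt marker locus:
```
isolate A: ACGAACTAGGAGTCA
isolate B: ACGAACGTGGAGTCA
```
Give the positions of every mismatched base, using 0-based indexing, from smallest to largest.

Differences at position 6 (T→G), position 7 (A→T).

6, 7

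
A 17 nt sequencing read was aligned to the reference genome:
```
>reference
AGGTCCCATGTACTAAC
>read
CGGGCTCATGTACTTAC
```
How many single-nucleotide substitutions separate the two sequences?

4

Comparing position by position, 4 positions differ: 1 (A/C), 4 (T/G), 6 (C/T), 15 (A/T).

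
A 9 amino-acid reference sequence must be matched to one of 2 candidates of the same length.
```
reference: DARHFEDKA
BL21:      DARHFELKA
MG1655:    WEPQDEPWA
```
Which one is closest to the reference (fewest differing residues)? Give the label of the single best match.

Hamming distances to reference — BL21: 1; MG1655: 7.
Smallest is BL21 with 1 mismatch.

BL21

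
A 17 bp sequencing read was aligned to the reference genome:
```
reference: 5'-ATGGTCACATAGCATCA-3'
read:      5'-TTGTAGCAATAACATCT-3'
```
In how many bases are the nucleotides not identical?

8

Comparing position by position, 8 bases differ: 1 (A/T), 4 (G/T), 5 (T/A), 6 (C/G), 7 (A/C), 8 (C/A), 12 (G/A), 17 (A/T).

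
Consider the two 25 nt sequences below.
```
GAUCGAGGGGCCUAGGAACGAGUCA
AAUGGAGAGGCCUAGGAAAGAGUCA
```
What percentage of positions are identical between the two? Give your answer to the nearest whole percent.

84%

Mismatches at positions 1, 4, 8, 19 (1-based): 4 of 25.
Identical positions: 21/25 = 84% → 84%.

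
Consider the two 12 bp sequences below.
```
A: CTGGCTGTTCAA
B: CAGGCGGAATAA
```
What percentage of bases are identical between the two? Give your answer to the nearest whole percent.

58%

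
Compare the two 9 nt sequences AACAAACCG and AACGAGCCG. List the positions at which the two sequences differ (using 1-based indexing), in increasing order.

Scanning 1-based: 4: A/G; 6: A/G.

4, 6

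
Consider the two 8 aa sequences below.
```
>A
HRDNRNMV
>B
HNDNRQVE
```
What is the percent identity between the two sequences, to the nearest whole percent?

50%

4 positions differ (2, 6, 7, 8), so 4 of 8 match: 4/8 = 50%.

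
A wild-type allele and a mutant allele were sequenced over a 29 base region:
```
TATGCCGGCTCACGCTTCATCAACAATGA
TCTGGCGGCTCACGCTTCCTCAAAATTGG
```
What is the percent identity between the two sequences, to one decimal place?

Mismatches at positions 2, 5, 19, 24, 26, 29 (1-based): 6 of 29.
Identical positions: 23/29 = 79.31% → 79.3%.

79.3%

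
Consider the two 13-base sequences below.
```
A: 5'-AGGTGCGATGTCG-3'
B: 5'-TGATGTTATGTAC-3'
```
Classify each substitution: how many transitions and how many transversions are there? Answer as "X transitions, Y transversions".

Mismatches (1-based):
base 1: A→T (purine→pyrimidine, transversion)
base 3: G→A (purine→purine, transition)
base 6: C→T (pyrimidine→pyrimidine, transition)
base 7: G→T (purine→pyrimidine, transversion)
base 12: C→A (pyrimidine→purine, transversion)
base 13: G→C (purine→pyrimidine, transversion)

2 transitions, 4 transversions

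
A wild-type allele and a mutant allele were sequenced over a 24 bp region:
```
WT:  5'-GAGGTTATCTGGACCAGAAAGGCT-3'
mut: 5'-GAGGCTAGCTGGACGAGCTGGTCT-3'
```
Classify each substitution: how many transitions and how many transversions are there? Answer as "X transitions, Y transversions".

Mismatches (1-based):
site 5: T→C (pyrimidine→pyrimidine, transition)
site 8: T→G (pyrimidine→purine, transversion)
site 15: C→G (pyrimidine→purine, transversion)
site 18: A→C (purine→pyrimidine, transversion)
site 19: A→T (purine→pyrimidine, transversion)
site 20: A→G (purine→purine, transition)
site 22: G→T (purine→pyrimidine, transversion)

2 transitions, 5 transversions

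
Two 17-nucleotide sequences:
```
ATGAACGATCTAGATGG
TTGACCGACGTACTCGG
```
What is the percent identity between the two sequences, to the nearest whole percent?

7 positions differ (1, 5, 9, 10, 13, 14, 15), so 10 of 17 match: 10/17 = 58.82%.

59%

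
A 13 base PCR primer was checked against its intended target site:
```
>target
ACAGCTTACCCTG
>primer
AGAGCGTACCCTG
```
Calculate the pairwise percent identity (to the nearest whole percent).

Mismatches at positions 2, 6 (1-based): 2 of 13.
Identical positions: 11/13 = 84.62% → 85%.

85%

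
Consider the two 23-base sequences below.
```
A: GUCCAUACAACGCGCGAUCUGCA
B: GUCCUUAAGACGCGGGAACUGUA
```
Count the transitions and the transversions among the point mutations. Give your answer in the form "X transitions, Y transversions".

Transitions (purine↔purine or pyrimidine↔pyrimidine): 9 A→G, 22 C→U.
Transversions (purine↔pyrimidine): 5 A→U, 8 C→A, 15 C→G, 18 U→A.

2 transitions, 4 transversions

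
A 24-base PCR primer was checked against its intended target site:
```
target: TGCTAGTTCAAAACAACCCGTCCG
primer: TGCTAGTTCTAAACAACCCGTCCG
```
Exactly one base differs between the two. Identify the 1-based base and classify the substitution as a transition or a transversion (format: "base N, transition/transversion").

Base 10 changes A→T. A is a purine and T is a pyrimidine, so this is a transversion.

base 10, transversion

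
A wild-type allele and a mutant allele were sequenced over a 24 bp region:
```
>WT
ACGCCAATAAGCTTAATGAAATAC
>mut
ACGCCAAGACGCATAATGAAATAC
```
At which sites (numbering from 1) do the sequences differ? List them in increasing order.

8, 10, 13

Scanning 1-based: 8: T/G; 10: A/C; 13: T/A.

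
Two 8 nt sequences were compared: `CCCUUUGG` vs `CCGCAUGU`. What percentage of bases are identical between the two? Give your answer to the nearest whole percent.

4 positions differ (3, 4, 5, 8), so 4 of 8 match: 4/8 = 50%.

50%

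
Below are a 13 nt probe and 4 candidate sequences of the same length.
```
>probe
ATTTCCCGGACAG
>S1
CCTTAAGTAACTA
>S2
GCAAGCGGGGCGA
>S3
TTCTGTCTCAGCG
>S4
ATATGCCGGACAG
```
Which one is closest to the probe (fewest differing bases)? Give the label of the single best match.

Hamming distances to probe — S1: 9; S2: 9; S3: 8; S4: 2.
Smallest is S4 with 2 mismatches.

S4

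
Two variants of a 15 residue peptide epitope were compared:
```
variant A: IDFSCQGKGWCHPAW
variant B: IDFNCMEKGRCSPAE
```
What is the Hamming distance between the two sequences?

6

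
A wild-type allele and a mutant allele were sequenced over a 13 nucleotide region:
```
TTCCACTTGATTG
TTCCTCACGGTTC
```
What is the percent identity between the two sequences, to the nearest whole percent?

62%

5 positions differ (5, 7, 8, 10, 13), so 8 of 13 match: 8/13 = 61.54%.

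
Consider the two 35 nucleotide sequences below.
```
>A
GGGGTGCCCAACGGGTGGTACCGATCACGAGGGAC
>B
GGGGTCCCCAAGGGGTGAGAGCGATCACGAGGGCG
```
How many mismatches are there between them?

7

Mismatches (1-based): base 6: G→C; base 12: C→G; base 18: G→A; base 19: T→G; base 21: C→G; base 34: A→C; base 35: C→G.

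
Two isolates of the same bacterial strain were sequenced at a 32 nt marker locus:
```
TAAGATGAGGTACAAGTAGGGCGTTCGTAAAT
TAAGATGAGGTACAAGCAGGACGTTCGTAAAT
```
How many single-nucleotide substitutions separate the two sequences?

2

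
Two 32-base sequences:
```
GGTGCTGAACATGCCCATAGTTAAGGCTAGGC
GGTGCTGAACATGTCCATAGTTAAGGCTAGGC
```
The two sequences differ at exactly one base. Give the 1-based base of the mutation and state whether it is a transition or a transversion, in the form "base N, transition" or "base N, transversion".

base 14, transition

The sequences differ only at base 14: C→T (pyrimidine→pyrimidine), a transition.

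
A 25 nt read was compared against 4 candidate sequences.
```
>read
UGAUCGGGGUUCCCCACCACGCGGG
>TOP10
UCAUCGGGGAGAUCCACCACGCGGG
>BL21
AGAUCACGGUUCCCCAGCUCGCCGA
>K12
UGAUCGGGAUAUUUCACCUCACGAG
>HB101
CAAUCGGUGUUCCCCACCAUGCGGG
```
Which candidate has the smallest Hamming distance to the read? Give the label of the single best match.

TOP10 differs at 5 positions; BL21 differs at 7 positions; K12 differs at 8 positions; HB101 differs at 4 positions. The closest is HB101.

HB101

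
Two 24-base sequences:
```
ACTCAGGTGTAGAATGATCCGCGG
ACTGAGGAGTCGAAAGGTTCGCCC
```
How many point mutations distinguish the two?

Comparing position by position, 8 sites differ: 4 (C/G), 8 (T/A), 11 (A/C), 15 (T/A), 17 (A/G), 19 (C/T), 23 (G/C), 24 (G/C).

8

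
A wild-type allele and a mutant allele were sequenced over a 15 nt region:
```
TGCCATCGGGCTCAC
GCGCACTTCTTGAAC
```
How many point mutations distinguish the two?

Comparing position by position, 11 positions differ: 1 (T/G), 2 (G/C), 3 (C/G), 6 (T/C), 7 (C/T), 8 (G/T), 9 (G/C), 10 (G/T), 11 (C/T), 12 (T/G), 13 (C/A).

11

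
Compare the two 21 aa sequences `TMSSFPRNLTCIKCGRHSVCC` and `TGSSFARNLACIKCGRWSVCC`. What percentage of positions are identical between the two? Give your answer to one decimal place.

81.0%

Mismatches at positions 2, 6, 10, 17 (1-based): 4 of 21.
Identical positions: 17/21 = 80.95% → 81.0%.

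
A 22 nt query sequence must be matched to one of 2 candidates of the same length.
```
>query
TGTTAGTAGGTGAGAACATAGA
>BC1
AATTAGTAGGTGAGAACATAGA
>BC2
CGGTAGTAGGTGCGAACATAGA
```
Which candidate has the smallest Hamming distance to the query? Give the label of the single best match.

BC1 differs at 2 bases; BC2 differs at 3 bases. The closest is BC1.

BC1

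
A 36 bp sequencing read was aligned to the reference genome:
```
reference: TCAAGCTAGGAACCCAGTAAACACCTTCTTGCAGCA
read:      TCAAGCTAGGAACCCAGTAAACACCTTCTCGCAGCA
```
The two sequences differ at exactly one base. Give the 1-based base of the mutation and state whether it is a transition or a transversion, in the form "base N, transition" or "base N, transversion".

base 30, transition

Base 30 changes T→C. T is a pyrimidine and C is a pyrimidine, so this is a transition.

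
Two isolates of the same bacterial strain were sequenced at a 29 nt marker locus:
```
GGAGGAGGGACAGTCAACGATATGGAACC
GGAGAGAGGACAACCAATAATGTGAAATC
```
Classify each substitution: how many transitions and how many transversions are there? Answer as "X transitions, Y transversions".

10 transitions, 0 transversions

Transitions (purine↔purine or pyrimidine↔pyrimidine): 5 G→A, 6 A→G, 7 G→A, 13 G→A, 14 T→C, 18 C→T, 19 G→A, 22 A→G, 25 G→A, 28 C→T.
Transversions (purine↔pyrimidine): none.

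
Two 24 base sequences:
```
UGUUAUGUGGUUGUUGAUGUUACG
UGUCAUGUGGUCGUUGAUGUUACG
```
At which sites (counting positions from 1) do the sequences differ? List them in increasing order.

Differences at site 4 (U→C), site 12 (U→C).

4, 12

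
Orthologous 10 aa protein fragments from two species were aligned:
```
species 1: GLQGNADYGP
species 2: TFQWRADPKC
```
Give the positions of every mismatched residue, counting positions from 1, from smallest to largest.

Differences at position 1 (G→T), position 2 (L→F), position 4 (G→W), position 5 (N→R), position 8 (Y→P), position 9 (G→K), position 10 (P→C).

1, 2, 4, 5, 8, 9, 10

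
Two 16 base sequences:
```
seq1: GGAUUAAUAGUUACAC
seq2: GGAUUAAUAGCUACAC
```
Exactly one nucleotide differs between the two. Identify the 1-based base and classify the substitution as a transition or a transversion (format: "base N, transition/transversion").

base 11, transition

Base 11 changes U→C. U is a pyrimidine and C is a pyrimidine, so this is a transition.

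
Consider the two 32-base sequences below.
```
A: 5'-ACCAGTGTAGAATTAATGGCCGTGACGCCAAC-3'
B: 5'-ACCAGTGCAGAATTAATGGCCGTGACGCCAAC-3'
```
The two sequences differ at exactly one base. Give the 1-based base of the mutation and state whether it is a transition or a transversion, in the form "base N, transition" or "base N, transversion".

base 8, transition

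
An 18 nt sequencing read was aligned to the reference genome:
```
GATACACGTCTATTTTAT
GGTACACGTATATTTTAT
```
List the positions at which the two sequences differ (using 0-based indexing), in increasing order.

1, 9

Scanning 0-based: 1: A/G; 9: C/A.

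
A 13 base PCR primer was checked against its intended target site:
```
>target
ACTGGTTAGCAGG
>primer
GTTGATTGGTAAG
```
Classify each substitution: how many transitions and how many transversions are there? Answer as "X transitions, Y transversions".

6 transitions, 0 transversions

Mismatches (1-based):
position 1: A→G (purine→purine, transition)
position 2: C→T (pyrimidine→pyrimidine, transition)
position 5: G→A (purine→purine, transition)
position 8: A→G (purine→purine, transition)
position 10: C→T (pyrimidine→pyrimidine, transition)
position 12: G→A (purine→purine, transition)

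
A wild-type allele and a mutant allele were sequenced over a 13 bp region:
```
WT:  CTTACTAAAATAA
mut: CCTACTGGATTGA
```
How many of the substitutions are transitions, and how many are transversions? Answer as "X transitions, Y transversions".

Mismatches (1-based):
position 2: T→C (pyrimidine→pyrimidine, transition)
position 7: A→G (purine→purine, transition)
position 8: A→G (purine→purine, transition)
position 10: A→T (purine→pyrimidine, transversion)
position 12: A→G (purine→purine, transition)

4 transitions, 1 transversion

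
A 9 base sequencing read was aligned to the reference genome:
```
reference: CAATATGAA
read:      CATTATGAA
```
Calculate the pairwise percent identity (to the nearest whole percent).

Mismatch at position 3 (1-based): 1 of 9.
Identical positions: 8/9 = 88.89% → 89%.

89%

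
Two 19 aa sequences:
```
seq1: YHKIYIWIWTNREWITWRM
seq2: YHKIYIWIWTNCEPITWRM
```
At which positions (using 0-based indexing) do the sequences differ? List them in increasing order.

Scanning 0-based: 11: R/C; 13: W/P.

11, 13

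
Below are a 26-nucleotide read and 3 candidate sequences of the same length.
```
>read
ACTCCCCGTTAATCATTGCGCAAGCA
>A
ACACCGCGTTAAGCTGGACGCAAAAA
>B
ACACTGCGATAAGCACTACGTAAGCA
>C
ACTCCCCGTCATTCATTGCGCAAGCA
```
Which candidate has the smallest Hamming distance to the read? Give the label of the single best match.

C

A differs at 9 bases; B differs at 8 bases; C differs at 2 bases. The closest is C.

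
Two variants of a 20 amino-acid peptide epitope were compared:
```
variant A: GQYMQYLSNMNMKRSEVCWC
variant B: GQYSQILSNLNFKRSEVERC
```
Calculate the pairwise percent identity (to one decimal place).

70.0%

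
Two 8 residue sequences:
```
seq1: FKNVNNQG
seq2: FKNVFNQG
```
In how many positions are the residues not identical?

The sequences differ at positions 5 (1-based) — 1 in total.

1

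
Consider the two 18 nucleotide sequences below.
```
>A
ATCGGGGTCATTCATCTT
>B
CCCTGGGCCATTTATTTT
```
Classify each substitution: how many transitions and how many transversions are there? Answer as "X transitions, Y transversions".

Transitions (purine↔purine or pyrimidine↔pyrimidine): 2 T→C, 8 T→C, 13 C→T, 16 C→T.
Transversions (purine↔pyrimidine): 1 A→C, 4 G→T.

4 transitions, 2 transversions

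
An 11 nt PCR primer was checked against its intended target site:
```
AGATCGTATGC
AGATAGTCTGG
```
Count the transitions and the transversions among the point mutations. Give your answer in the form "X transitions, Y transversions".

Mismatches (1-based):
base 5: C→A (pyrimidine→purine, transversion)
base 8: A→C (purine→pyrimidine, transversion)
base 11: C→G (pyrimidine→purine, transversion)

0 transitions, 3 transversions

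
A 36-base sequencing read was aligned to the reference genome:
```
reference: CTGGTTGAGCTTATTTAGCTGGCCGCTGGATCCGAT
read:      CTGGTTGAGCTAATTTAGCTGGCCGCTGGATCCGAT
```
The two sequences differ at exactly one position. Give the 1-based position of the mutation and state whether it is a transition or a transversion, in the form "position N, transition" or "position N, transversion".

The sequences differ only at position 12: T→A (pyrimidine→purine), a transversion.

position 12, transversion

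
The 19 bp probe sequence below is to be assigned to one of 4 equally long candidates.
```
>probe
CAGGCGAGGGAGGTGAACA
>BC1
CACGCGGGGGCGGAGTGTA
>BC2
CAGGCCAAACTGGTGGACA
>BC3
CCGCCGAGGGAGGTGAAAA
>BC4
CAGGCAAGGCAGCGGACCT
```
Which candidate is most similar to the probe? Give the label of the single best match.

Hamming distances to probe — BC1: 7; BC2: 6; BC3: 3; BC4: 6.
Smallest is BC3 with 3 mismatches.

BC3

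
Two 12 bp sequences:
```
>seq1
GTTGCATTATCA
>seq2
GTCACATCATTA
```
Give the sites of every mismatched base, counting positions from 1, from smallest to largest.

3, 4, 8, 11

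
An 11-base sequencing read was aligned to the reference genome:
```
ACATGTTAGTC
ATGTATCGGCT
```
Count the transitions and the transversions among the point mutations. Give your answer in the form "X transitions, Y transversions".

7 transitions, 0 transversions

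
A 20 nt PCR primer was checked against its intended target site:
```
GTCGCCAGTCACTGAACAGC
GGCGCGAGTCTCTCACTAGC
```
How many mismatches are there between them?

6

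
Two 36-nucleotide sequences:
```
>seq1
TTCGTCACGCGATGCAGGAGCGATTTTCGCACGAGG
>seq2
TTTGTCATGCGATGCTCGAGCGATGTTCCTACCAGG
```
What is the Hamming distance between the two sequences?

The sequences differ at positions 3, 8, 16, 17, 25, 29, 30, 33 (1-based) — 8 in total.

8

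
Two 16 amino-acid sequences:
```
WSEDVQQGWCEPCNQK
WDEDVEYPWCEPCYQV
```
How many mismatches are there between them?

6

Comparing position by position, 6 positions differ: 2 (S/D), 6 (Q/E), 7 (Q/Y), 8 (G/P), 14 (N/Y), 16 (K/V).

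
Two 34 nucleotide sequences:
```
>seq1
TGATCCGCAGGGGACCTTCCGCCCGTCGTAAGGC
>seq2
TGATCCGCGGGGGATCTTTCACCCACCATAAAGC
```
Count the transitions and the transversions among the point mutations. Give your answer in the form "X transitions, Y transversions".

Transitions (purine↔purine or pyrimidine↔pyrimidine): 9 A→G, 15 C→T, 19 C→T, 21 G→A, 25 G→A, 26 T→C, 28 G→A, 32 G→A.
Transversions (purine↔pyrimidine): none.

8 transitions, 0 transversions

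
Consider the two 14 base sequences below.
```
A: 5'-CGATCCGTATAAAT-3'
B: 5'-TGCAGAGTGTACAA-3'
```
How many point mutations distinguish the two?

8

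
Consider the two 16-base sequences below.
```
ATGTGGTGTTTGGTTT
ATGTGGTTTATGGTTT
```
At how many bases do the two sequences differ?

The sequences differ at bases 8, 10 (1-based) — 2 in total.

2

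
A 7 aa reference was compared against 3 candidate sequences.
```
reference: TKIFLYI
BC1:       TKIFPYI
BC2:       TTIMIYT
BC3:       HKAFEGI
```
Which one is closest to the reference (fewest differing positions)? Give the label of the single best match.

BC1

BC1 differs at 1 position; BC2 differs at 4 positions; BC3 differs at 4 positions. The closest is BC1.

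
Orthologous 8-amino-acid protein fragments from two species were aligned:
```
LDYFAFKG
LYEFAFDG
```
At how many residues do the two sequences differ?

3

The sequences differ at residues 2, 3, 7 (1-based) — 3 in total.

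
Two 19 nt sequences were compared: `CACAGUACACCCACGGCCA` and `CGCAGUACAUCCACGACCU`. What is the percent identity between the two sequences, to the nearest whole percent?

79%

4 positions differ (2, 10, 16, 19), so 15 of 19 match: 15/19 = 78.95%.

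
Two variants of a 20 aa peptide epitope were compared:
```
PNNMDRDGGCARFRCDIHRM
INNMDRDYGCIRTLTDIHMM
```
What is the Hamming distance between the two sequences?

7

The sequences differ at residues 1, 8, 11, 13, 14, 15, 19 (1-based) — 7 in total.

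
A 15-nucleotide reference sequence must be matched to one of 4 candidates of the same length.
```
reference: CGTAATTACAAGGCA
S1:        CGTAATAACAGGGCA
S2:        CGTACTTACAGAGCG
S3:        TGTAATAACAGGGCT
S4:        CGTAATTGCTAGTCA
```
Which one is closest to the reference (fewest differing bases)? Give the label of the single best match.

Hamming distances to reference — S1: 2; S2: 4; S3: 4; S4: 3.
Smallest is S1 with 2 mismatches.

S1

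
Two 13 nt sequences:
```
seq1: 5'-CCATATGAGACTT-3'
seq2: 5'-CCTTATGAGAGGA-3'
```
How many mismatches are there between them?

Mismatches (1-based): site 3: A→T; site 11: C→G; site 12: T→G; site 13: T→A.

4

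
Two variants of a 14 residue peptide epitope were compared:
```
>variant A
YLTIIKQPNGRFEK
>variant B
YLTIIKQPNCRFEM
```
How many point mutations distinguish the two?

The sequences differ at residues 10, 14 (1-based) — 2 in total.

2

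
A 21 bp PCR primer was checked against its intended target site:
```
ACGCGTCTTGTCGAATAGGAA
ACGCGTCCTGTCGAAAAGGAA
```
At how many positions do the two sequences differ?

Comparing position by position, 2 positions differ: 8 (T/C), 16 (T/A).

2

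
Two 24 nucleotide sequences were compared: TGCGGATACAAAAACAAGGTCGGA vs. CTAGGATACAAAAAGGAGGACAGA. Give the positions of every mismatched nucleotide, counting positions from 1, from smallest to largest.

Scanning 1-based: 1: T/C; 2: G/T; 3: C/A; 15: C/G; 16: A/G; 20: T/A; 22: G/A.

1, 2, 3, 15, 16, 20, 22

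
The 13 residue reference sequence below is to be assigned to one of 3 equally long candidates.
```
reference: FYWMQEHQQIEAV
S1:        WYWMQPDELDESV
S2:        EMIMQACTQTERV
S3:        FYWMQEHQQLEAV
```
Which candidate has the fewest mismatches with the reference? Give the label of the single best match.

S3

Hamming distances to reference — S1: 7; S2: 8; S3: 1.
Smallest is S3 with 1 mismatch.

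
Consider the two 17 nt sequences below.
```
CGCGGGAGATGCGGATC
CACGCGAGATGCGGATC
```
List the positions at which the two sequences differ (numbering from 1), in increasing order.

2, 5

Scanning 1-based: 2: G/A; 5: G/C.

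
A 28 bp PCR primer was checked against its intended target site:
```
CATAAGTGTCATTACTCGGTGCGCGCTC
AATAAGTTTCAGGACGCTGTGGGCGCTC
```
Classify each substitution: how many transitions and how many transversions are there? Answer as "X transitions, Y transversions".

0 transitions, 7 transversions

Transitions (purine↔purine or pyrimidine↔pyrimidine): none.
Transversions (purine↔pyrimidine): 1 C→A, 8 G→T, 12 T→G, 13 T→G, 16 T→G, 18 G→T, 22 C→G.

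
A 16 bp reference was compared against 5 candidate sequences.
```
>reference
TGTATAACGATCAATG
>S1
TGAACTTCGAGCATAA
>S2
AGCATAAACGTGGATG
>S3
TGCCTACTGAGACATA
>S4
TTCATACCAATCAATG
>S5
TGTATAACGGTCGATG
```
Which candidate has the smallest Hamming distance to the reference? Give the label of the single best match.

S5

S1 differs at 8 bases; S2 differs at 7 bases; S3 differs at 8 bases; S4 differs at 4 bases; S5 differs at 2 bases. The closest is S5.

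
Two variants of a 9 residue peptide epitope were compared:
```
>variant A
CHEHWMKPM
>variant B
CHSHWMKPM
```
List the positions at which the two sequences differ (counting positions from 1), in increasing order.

Scanning 1-based: 3: E/S.

3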